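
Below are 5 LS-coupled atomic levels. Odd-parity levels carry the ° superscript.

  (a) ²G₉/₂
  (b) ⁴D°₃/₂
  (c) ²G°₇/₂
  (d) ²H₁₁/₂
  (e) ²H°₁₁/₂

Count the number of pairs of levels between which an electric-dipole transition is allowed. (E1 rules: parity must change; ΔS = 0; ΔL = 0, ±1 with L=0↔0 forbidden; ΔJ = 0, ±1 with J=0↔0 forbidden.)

(a)–(b): forbidden (ΔS, ΔL, ΔJ).
(a)–(c): allowed.
(a)–(d): forbidden (parity).
(a)–(e): allowed.
(b)–(c): forbidden (parity, ΔS, ΔL, ΔJ).
(b)–(d): forbidden (ΔS, ΔL, ΔJ).
(b)–(e): forbidden (parity, ΔS, ΔL, ΔJ).
(c)–(d): forbidden (ΔJ).
(c)–(e): forbidden (parity, ΔJ).
(d)–(e): allowed.
Allowed pairs: 3 of 10.

3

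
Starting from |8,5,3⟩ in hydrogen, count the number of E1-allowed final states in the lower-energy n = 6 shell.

E1 requires Δl = ±1, so l_f ∈ {4, 6}; with 0 ≤ l_f ≤ n_f−1 = 5, the allowed l_f values are {4}.
For l_f = 4: m_f ∈ {m_i−1, m_i, m_i+1} ∩ [−4, 4] = {2, 3, 4} → 3 states.
Total: 3.

3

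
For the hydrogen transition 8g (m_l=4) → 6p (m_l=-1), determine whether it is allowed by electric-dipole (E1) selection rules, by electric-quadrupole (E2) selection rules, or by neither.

neither

Δl = 1 − 4 = -3; l_i + l_f = 5.
Δm_l = -5.
E1 (Δl = ±1, |Δm_l| ≤ 1): not satisfied.
E2 (Δl = 0,±2, l_i+l_f ≥ 2, |Δm_l| ≤ 2): not satisfied.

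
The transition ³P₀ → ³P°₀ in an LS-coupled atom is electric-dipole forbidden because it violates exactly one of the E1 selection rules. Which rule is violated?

Initial level: S=1, L=1, J=0, parity even. Final level: S=1, L=1, J=0, parity odd.
Parity must change: even → odd — ok.
ΔS = 0: S: 1 → 1 — ok.
ΔL = 0, ±1 (not L=0↔0): L: 1 → 1, ΔL = +0 — ok.
ΔJ = 0, ±1 (not J=0↔0): J: 0 → 0, ΔJ = +0 — fails.

the J=0 ↔ J=0 exclusion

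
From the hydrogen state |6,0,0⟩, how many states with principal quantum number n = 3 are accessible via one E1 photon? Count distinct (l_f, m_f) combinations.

3

E1 requires Δl = ±1, so l_f ∈ {-1, 1}; with 0 ≤ l_f ≤ n_f−1 = 2, the allowed l_f values are {1}.
For l_f = 1: m_f ∈ {m_i−1, m_i, m_i+1} ∩ [−1, 1] = {-1, 0, 1} → 3 states.
Total: 3.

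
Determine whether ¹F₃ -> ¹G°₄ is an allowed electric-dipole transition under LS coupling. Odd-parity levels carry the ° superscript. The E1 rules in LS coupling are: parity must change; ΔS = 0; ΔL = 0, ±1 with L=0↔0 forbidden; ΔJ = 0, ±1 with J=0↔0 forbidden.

allowed

Initial level: S=0, L=3, J=3, parity even. Final level: S=0, L=4, J=4, parity odd.
ΔL = 0, ±1 (not L=0↔0): L: 3 → 4, ΔL = +1 — ok.
ΔS = 0: S: 0 → 0 — ok.
ΔJ = 0, ±1 (not J=0↔0): J: 3 → 4, ΔJ = +1 — ok.
Parity must change: even → odd — ok.
All four E1 rules are satisfied.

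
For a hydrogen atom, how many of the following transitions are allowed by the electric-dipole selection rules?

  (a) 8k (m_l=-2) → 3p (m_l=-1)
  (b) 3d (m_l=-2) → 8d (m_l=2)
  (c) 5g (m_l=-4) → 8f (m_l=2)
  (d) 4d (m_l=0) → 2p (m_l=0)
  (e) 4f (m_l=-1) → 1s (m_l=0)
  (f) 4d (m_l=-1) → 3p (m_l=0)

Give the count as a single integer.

2

(a) forbidden — Δl = -6 (E1 requires Δl = ±1)
(b) forbidden — Δl = +0 (E1 requires Δl = ±1); Δm_l = +4 (E1 requires Δm_l = 0, ±1)
(c) forbidden — Δm_l = +6 (E1 requires Δm_l = 0, ±1)
(d) allowed
(e) forbidden — Δl = -3 (E1 requires Δl = ±1)
(f) allowed
Total allowed: 2 of 6.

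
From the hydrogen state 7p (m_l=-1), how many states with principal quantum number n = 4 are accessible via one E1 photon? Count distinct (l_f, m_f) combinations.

E1 requires Δl = ±1, so l_f ∈ {0, 2}; with 0 ≤ l_f ≤ n_f−1 = 3, the allowed l_f values are {0, 2}.
For l_f = 0: m_f ∈ {m_i−1, m_i, m_i+1} ∩ [−0, 0] = {0} → 1 state.
For l_f = 2: m_f ∈ {m_i−1, m_i, m_i+1} ∩ [−2, 2] = {-2, -1, 0} → 3 states.
Total: 4.

4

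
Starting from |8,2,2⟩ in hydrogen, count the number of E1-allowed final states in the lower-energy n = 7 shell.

E1 requires Δl = ±1, so l_f ∈ {1, 3}; with 0 ≤ l_f ≤ n_f−1 = 6, the allowed l_f values are {1, 3}.
For l_f = 1: m_f ∈ {m_i−1, m_i, m_i+1} ∩ [−1, 1] = {1} → 1 state.
For l_f = 3: m_f ∈ {m_i−1, m_i, m_i+1} ∩ [−3, 3] = {1, 2, 3} → 3 states.
Total: 4.

4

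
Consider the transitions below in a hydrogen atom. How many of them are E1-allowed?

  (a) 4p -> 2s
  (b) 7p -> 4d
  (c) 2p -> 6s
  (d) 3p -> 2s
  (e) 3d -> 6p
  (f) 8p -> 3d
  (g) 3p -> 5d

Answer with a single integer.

7

(a) allowed
(b) allowed
(c) allowed
(d) allowed
(e) allowed
(f) allowed
(g) allowed
Total allowed: 7 of 7.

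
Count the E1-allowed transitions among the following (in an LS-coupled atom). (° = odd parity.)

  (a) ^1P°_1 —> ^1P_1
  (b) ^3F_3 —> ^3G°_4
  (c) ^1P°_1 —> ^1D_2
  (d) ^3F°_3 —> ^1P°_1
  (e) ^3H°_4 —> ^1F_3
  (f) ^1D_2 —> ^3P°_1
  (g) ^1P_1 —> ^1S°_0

4

(a) allowed
(b) allowed
(c) allowed
(d) forbidden (parity, ΔS, ΔL, ΔJ fail)
(e) forbidden (ΔS, ΔL fail)
(f) forbidden (ΔS fails)
(g) allowed
Total allowed: 4 of 7.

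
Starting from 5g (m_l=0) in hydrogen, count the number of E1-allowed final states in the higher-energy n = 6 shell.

6

E1 requires Δl = ±1, so l_f ∈ {3, 5}; with 0 ≤ l_f ≤ n_f−1 = 5, the allowed l_f values are {3, 5}.
For l_f = 3: m_f ∈ {m_i−1, m_i, m_i+1} ∩ [−3, 3] = {-1, 0, 1} → 3 states.
For l_f = 5: m_f ∈ {m_i−1, m_i, m_i+1} ∩ [−5, 5] = {-1, 0, 1} → 3 states.
Total: 6.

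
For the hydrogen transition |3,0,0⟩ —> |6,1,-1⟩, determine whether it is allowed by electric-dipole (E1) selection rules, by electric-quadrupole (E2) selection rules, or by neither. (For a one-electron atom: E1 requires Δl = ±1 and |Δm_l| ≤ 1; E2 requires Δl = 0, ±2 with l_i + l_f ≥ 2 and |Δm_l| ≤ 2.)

Δl = 1 − 0 = +1; l_i + l_f = 1.
Δm_l = -1.
E1 (Δl = ±1, |Δm_l| ≤ 1): satisfied.
E2 (Δl = 0,±2, l_i+l_f ≥ 2, |Δm_l| ≤ 2): not satisfied.

E1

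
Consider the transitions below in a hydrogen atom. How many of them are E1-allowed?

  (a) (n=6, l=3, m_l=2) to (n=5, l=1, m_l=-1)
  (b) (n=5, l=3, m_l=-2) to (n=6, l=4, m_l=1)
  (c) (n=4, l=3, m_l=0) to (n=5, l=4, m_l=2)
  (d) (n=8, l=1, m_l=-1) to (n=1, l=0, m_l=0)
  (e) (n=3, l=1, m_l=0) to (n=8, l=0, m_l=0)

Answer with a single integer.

(a) forbidden — Δl = -2 (E1 requires Δl = ±1); Δm_l = -3 (E1 requires Δm_l = 0, ±1)
(b) forbidden — Δm_l = +3 (E1 requires Δm_l = 0, ±1)
(c) forbidden — Δm_l = +2 (E1 requires Δm_l = 0, ±1)
(d) allowed
(e) allowed
Total allowed: 2 of 5.

2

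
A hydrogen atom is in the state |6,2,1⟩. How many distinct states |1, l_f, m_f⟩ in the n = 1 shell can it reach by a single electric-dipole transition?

0

E1 requires l_f ∈ {1, 3}, but neither lies in [0, 0], so no final state is reachable.
Total: 0.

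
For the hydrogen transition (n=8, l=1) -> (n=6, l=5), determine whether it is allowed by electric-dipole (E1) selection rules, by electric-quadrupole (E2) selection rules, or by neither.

Δl = 5 − 1 = +4; l_i + l_f = 6.
E1 (Δl = ±1): not satisfied.
E2 (Δl = 0,±2, l_i+l_f ≥ 2): not satisfied.

neither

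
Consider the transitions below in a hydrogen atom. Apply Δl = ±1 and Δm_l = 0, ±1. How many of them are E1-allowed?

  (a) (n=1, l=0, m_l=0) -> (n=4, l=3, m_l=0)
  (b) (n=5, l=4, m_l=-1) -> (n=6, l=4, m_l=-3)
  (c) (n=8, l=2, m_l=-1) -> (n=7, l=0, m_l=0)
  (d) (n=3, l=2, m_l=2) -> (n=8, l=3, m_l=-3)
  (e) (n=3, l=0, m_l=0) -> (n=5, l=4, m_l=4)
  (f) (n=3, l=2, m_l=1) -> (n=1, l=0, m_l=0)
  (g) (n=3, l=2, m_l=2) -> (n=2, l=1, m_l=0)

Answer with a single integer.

0

(a) forbidden — Δl = +3 (E1 requires Δl = ±1)
(b) forbidden — Δl = +0 (E1 requires Δl = ±1); Δm_l = -2 (E1 requires Δm_l = 0, ±1)
(c) forbidden — Δl = -2 (E1 requires Δl = ±1)
(d) forbidden — Δm_l = -5 (E1 requires Δm_l = 0, ±1)
(e) forbidden — Δl = +4 (E1 requires Δl = ±1); Δm_l = +4 (E1 requires Δm_l = 0, ±1)
(f) forbidden — Δl = -2 (E1 requires Δl = ±1)
(g) forbidden — Δm_l = -2 (E1 requires Δm_l = 0, ±1)
Total allowed: 0 of 7.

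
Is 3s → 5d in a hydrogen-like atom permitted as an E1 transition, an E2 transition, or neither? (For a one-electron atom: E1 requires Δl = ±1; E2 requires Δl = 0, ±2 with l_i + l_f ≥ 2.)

Δl = 2 − 0 = +2; l_i + l_f = 2.
E1 (Δl = ±1): not satisfied.
E2 (Δl = 0,±2, l_i+l_f ≥ 2): satisfied.

E2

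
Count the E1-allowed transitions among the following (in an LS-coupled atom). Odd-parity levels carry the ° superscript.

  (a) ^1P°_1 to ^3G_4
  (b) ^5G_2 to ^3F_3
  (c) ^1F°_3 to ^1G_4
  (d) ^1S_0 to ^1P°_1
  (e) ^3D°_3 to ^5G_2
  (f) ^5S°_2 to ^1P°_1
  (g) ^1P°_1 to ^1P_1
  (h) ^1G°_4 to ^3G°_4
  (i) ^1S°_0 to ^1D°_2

(a) forbidden (ΔS, ΔL, ΔJ fail)
(b) forbidden (parity, ΔS fail)
(c) allowed
(d) allowed
(e) forbidden (ΔS, ΔL fail)
(f) forbidden (parity, ΔS fail)
(g) allowed
(h) forbidden (parity, ΔS fail)
(i) forbidden (parity, ΔL, ΔJ fail)
Total allowed: 3 of 9.

3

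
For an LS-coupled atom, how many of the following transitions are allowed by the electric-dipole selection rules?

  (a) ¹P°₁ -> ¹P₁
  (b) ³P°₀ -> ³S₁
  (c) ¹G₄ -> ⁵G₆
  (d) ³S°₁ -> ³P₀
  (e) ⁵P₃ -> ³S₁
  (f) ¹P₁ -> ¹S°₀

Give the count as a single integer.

4

(a) allowed
(b) allowed
(c) forbidden (parity, ΔS, ΔJ fail)
(d) allowed
(e) forbidden (parity, ΔS, ΔJ fail)
(f) allowed
Total allowed: 4 of 6.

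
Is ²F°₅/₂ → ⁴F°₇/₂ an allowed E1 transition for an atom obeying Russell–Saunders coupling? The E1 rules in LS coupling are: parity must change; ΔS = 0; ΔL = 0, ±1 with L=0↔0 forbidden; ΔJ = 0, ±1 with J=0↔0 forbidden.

forbidden

Reading off the term symbols: S 1/2→3/2, L 3→3, J 5/2→7/2, parity odd→odd.
Parity must change: odd → odd — fails.
ΔS = 0: S: 1/2 → 3/2 — fails.
ΔL = 0, ±1 (not L=0↔0): L: 3 → 3, ΔL = +0 — ok.
ΔJ = 0, ±1 (not J=0↔0): J: 5/2 → 7/2, ΔJ = +1 — ok.
Rule(s) violated: parity, ΔS.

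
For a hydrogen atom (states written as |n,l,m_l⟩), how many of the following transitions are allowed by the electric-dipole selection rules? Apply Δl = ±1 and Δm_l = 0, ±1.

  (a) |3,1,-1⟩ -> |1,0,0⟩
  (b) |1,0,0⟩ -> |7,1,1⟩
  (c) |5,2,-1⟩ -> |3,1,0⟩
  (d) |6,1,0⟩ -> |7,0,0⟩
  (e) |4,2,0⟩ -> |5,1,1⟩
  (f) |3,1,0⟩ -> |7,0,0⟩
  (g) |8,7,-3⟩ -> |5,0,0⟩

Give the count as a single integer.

6

(a) allowed
(b) allowed
(c) allowed
(d) allowed
(e) allowed
(f) allowed
(g) forbidden — Δl = -7 (E1 requires Δl = ±1); Δm_l = +3 (E1 requires Δm_l = 0, ±1)
Total allowed: 6 of 7.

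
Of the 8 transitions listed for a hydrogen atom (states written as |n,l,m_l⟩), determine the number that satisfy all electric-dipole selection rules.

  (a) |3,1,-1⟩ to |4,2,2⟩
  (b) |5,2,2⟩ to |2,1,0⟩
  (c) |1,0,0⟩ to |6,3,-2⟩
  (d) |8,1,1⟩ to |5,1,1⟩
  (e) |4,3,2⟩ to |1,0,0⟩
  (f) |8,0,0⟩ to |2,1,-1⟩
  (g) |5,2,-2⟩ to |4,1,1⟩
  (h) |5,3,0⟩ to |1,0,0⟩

(a) forbidden — Δm_l = +3 (E1 requires Δm_l = 0, ±1)
(b) forbidden — Δm_l = -2 (E1 requires Δm_l = 0, ±1)
(c) forbidden — Δl = +3 (E1 requires Δl = ±1); Δm_l = -2 (E1 requires Δm_l = 0, ±1)
(d) forbidden — Δl = +0 (E1 requires Δl = ±1)
(e) forbidden — Δl = -3 (E1 requires Δl = ±1); Δm_l = -2 (E1 requires Δm_l = 0, ±1)
(f) allowed
(g) forbidden — Δm_l = +3 (E1 requires Δm_l = 0, ±1)
(h) forbidden — Δl = -3 (E1 requires Δl = ±1)
Total allowed: 1 of 8.

1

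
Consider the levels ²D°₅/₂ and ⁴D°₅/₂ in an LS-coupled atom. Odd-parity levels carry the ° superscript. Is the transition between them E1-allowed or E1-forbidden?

ΔS = 0: S: 1/2 → 3/2 — fails.
ΔJ = 0, ±1 (not J=0↔0): J: 5/2 → 5/2, ΔJ = +0 — passes.
Parity must change: odd → odd — fails.
ΔL = 0, ±1 (not L=0↔0): L: 2 → 2, ΔL = +0 — passes.
Rule(s) violated: parity, ΔS.

forbidden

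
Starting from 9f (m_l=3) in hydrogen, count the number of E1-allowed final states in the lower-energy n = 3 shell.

E1 requires Δl = ±1, so l_f ∈ {2, 4}; with 0 ≤ l_f ≤ n_f−1 = 2, the allowed l_f values are {2}.
For l_f = 2: m_f ∈ {m_i−1, m_i, m_i+1} ∩ [−2, 2] = {2} → 1 state.
Total: 1.

1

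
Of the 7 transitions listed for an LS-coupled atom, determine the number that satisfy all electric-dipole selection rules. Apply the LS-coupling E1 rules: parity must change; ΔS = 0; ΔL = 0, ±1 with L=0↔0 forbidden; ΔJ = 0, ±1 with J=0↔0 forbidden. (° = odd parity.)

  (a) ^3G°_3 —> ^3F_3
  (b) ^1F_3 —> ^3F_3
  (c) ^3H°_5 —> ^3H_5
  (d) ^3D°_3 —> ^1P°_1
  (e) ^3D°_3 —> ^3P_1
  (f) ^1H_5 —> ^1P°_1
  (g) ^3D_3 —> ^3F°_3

(a) allowed
(b) forbidden (parity, ΔS fail)
(c) allowed
(d) forbidden (parity, ΔS, ΔJ fail)
(e) forbidden (ΔJ fails)
(f) forbidden (ΔL, ΔJ fail)
(g) allowed
Total allowed: 3 of 7.

3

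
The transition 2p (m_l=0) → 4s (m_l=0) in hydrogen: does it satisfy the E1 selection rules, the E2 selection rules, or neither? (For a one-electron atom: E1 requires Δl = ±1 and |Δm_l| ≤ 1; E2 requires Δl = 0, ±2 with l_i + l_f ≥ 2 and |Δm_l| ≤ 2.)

Δl = 0 − 1 = -1; l_i + l_f = 1.
Δm_l = +0.
E1 (Δl = ±1, |Δm_l| ≤ 1): satisfied.
E2 (Δl = 0,±2, l_i+l_f ≥ 2, |Δm_l| ≤ 2): not satisfied.

E1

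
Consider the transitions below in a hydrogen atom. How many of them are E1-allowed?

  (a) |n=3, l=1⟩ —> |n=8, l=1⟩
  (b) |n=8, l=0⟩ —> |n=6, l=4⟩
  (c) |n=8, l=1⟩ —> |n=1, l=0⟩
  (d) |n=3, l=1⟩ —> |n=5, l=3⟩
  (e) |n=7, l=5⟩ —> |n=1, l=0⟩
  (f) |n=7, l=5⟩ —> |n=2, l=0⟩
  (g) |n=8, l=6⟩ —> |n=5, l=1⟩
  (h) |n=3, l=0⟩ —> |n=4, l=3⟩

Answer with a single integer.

(a) forbidden — Δl = +0 (E1 requires Δl = ±1)
(b) forbidden — Δl = +4 (E1 requires Δl = ±1)
(c) allowed
(d) forbidden — Δl = +2 (E1 requires Δl = ±1)
(e) forbidden — Δl = -5 (E1 requires Δl = ±1)
(f) forbidden — Δl = -5 (E1 requires Δl = ±1)
(g) forbidden — Δl = -5 (E1 requires Δl = ±1)
(h) forbidden — Δl = +3 (E1 requires Δl = ±1)
Total allowed: 1 of 8.

1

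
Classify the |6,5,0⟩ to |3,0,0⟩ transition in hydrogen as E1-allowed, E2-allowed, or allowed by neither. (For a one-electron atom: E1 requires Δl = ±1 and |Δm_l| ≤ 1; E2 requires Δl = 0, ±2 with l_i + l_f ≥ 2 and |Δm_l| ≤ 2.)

neither

Δl = 0 − 5 = -5; l_i + l_f = 5.
Δm_l = +0.
E1 (Δl = ±1, |Δm_l| ≤ 1): not satisfied.
E2 (Δl = 0,±2, l_i+l_f ≥ 2, |Δm_l| ≤ 2): not satisfied.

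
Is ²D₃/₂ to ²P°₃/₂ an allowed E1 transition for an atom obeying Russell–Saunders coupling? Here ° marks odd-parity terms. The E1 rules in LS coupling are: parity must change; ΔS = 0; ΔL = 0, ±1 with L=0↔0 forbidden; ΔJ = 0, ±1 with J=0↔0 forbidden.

Parity must change: even → odd — satisfied.
ΔL = 0, ±1 (not L=0↔0): L: 2 → 1, ΔL = -1 — satisfied.
ΔJ = 0, ±1 (not J=0↔0): J: 3/2 → 3/2, ΔJ = +0 — satisfied.
ΔS = 0: S: 1/2 → 1/2 — satisfied.
All four E1 rules are satisfied.

allowed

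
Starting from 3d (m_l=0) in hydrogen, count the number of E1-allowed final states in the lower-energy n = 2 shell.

E1 requires Δl = ±1, so l_f ∈ {1, 3}; with 0 ≤ l_f ≤ n_f−1 = 1, the allowed l_f values are {1}.
For l_f = 1: m_f ∈ {m_i−1, m_i, m_i+1} ∩ [−1, 1] = {-1, 0, 1} → 3 states.
Total: 3.

3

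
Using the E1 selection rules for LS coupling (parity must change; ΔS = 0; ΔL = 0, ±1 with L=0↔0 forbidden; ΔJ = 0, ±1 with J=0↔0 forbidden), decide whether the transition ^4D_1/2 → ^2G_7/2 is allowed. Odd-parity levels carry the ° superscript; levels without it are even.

forbidden

Reading off the term symbols: S 3/2→1/2, L 2→4, J 1/2→7/2, parity even→even.
Parity must change: even → even — violated.
ΔS = 0: S: 3/2 → 1/2 — violated.
ΔL = 0, ±1 (not L=0↔0): L: 2 → 4, ΔL = +2 — violated.
ΔJ = 0, ±1 (not J=0↔0): J: 1/2 → 7/2, ΔJ = +3 — violated.
Rule(s) violated: parity, ΔS, ΔL, ΔJ.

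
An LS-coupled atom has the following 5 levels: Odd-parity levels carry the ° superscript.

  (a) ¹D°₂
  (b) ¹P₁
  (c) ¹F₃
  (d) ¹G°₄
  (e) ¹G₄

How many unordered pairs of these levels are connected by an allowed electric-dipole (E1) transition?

4

(a)–(b): allowed.
(a)–(c): allowed.
(a)–(d): forbidden (parity, ΔL, ΔJ).
(a)–(e): forbidden (ΔL, ΔJ).
(b)–(c): forbidden (parity, ΔL, ΔJ).
(b)–(d): forbidden (ΔL, ΔJ).
(b)–(e): forbidden (parity, ΔL, ΔJ).
(c)–(d): allowed.
(c)–(e): forbidden (parity).
(d)–(e): allowed.
Allowed pairs: 4 of 10.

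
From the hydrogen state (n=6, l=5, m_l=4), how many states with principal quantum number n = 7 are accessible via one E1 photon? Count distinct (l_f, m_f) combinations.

E1 requires Δl = ±1, so l_f ∈ {4, 6}; with 0 ≤ l_f ≤ n_f−1 = 6, the allowed l_f values are {4, 6}.
For l_f = 4: m_f ∈ {m_i−1, m_i, m_i+1} ∩ [−4, 4] = {3, 4} → 2 states.
For l_f = 6: m_f ∈ {m_i−1, m_i, m_i+1} ∩ [−6, 6] = {3, 4, 5} → 3 states.
Total: 5.

5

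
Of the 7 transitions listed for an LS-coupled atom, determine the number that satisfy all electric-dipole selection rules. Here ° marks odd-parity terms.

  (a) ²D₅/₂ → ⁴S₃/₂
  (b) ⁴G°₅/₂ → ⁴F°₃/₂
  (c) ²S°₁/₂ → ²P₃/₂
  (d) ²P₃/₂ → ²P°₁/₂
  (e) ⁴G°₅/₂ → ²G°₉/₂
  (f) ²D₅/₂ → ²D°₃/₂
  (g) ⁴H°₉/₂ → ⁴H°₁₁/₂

3

(a) forbidden (parity, ΔS, ΔL fail)
(b) forbidden (parity fails)
(c) allowed
(d) allowed
(e) forbidden (parity, ΔS, ΔJ fail)
(f) allowed
(g) forbidden (parity fails)
Total allowed: 3 of 7.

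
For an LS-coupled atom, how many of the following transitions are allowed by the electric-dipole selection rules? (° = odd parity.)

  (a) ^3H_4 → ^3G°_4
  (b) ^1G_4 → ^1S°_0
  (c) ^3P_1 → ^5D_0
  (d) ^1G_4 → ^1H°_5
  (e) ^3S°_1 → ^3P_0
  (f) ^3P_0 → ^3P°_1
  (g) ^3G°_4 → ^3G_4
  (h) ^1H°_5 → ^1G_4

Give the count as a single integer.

(a) allowed
(b) forbidden (ΔL, ΔJ fail)
(c) forbidden (parity, ΔS fail)
(d) allowed
(e) allowed
(f) allowed
(g) allowed
(h) allowed
Total allowed: 6 of 8.

6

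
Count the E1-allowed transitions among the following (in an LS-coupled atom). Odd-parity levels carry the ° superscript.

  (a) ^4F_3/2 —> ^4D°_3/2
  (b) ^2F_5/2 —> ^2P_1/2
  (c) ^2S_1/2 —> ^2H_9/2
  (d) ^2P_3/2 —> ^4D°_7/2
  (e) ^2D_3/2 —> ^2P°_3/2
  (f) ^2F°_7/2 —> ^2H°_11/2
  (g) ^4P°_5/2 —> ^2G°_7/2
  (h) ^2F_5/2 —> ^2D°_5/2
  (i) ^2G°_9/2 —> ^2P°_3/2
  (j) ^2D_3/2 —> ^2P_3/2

3

(a) allowed
(b) forbidden (parity, ΔL, ΔJ fail)
(c) forbidden (parity, ΔL, ΔJ fail)
(d) forbidden (ΔS, ΔJ fail)
(e) allowed
(f) forbidden (parity, ΔL, ΔJ fail)
(g) forbidden (parity, ΔS, ΔL fail)
(h) allowed
(i) forbidden (parity, ΔL, ΔJ fail)
(j) forbidden (parity fails)
Total allowed: 3 of 10.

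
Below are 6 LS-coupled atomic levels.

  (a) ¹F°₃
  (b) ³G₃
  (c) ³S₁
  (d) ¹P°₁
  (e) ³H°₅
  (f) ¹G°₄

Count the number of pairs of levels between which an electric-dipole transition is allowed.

0

(a)–(b): forbidden (ΔS).
(a)–(c): forbidden (ΔS, ΔL, ΔJ).
(a)–(d): forbidden (parity, ΔL, ΔJ).
(a)–(e): forbidden (parity, ΔS, ΔL, ΔJ).
(a)–(f): forbidden (parity).
(b)–(c): forbidden (parity, ΔL, ΔJ).
(b)–(d): forbidden (ΔS, ΔL, ΔJ).
(b)–(e): forbidden (ΔJ).
(b)–(f): forbidden (ΔS).
(c)–(d): forbidden (ΔS).
(c)–(e): forbidden (ΔL, ΔJ).
(c)–(f): forbidden (ΔS, ΔL, ΔJ).
(d)–(e): forbidden (parity, ΔS, ΔL, ΔJ).
(d)–(f): forbidden (parity, ΔL, ΔJ).
(e)–(f): forbidden (parity, ΔS).
Allowed pairs: 0 of 15.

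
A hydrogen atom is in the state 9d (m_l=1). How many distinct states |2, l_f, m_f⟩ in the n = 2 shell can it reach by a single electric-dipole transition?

2

E1 requires Δl = ±1, so l_f ∈ {1, 3}; with 0 ≤ l_f ≤ n_f−1 = 1, the allowed l_f values are {1}.
For l_f = 1: m_f ∈ {m_i−1, m_i, m_i+1} ∩ [−1, 1] = {0, 1} → 2 states.
Total: 2.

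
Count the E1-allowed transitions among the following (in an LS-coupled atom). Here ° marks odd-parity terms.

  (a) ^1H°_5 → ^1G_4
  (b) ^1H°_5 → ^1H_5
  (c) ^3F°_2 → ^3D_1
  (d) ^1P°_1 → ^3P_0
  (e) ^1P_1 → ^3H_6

3

(a) allowed
(b) allowed
(c) allowed
(d) forbidden (ΔS fails)
(e) forbidden (parity, ΔS, ΔL, ΔJ fail)
Total allowed: 3 of 5.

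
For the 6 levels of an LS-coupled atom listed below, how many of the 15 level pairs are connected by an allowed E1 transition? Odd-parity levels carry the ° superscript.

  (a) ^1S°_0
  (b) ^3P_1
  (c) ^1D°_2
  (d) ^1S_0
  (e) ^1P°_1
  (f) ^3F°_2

(a)–(b): forbidden (ΔS).
(a)–(c): forbidden (parity, ΔL, ΔJ).
(a)–(d): forbidden (ΔL, ΔJ).
(a)–(e): forbidden (parity).
(a)–(f): forbidden (parity, ΔS, ΔL, ΔJ).
(b)–(c): forbidden (ΔS).
(b)–(d): forbidden (parity, ΔS).
(b)–(e): forbidden (ΔS).
(b)–(f): forbidden (ΔL).
(c)–(d): forbidden (ΔL, ΔJ).
(c)–(e): forbidden (parity).
(c)–(f): forbidden (parity, ΔS).
(d)–(e): allowed.
(d)–(f): forbidden (ΔS, ΔL, ΔJ).
(e)–(f): forbidden (parity, ΔS, ΔL).
Allowed pairs: 1 of 15.

1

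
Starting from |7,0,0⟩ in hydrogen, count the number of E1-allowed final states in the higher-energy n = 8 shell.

E1 requires Δl = ±1, so l_f ∈ {-1, 1}; with 0 ≤ l_f ≤ n_f−1 = 7, the allowed l_f values are {1}.
For l_f = 1: m_f ∈ {m_i−1, m_i, m_i+1} ∩ [−1, 1] = {-1, 0, 1} → 3 states.
Total: 3.

3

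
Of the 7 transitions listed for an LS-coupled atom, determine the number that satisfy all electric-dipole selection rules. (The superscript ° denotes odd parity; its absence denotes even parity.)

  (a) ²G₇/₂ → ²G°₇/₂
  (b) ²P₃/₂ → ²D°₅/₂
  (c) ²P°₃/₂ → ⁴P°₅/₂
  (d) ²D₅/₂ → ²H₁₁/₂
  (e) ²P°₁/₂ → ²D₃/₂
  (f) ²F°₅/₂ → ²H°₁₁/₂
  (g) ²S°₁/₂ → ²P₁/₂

4

(a) allowed
(b) allowed
(c) forbidden (parity, ΔS fail)
(d) forbidden (parity, ΔL, ΔJ fail)
(e) allowed
(f) forbidden (parity, ΔL, ΔJ fail)
(g) allowed
Total allowed: 4 of 7.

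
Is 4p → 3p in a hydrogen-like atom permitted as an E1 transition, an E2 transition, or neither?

Δl = 1 − 1 = +0; l_i + l_f = 2.
E1 (Δl = ±1): not satisfied.
E2 (Δl = 0,±2, l_i+l_f ≥ 2): satisfied.

E2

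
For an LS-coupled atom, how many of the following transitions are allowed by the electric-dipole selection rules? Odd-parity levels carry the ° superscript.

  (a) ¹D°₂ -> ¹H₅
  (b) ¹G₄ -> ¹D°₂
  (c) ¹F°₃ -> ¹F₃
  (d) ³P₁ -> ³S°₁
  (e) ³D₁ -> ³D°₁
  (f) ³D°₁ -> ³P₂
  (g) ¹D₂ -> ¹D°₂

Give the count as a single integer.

5

(a) forbidden (ΔL, ΔJ fail)
(b) forbidden (ΔL, ΔJ fail)
(c) allowed
(d) allowed
(e) allowed
(f) allowed
(g) allowed
Total allowed: 5 of 7.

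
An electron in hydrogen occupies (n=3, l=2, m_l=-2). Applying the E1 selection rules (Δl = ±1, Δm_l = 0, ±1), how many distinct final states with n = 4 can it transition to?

E1 requires Δl = ±1, so l_f ∈ {1, 3}; with 0 ≤ l_f ≤ n_f−1 = 3, the allowed l_f values are {1, 3}.
For l_f = 1: m_f ∈ {m_i−1, m_i, m_i+1} ∩ [−1, 1] = {-1} → 1 state.
For l_f = 3: m_f ∈ {m_i−1, m_i, m_i+1} ∩ [−3, 3] = {-3, -2, -1} → 3 states.
Total: 4.

4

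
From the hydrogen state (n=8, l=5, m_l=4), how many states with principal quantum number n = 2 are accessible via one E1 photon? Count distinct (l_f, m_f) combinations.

0

E1 requires l_f ∈ {4, 6}, but neither lies in [0, 1], so no final state is reachable.
Total: 0.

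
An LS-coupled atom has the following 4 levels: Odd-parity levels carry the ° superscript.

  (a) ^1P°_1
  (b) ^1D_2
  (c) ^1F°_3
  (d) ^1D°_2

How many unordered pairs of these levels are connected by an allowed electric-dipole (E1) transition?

(a)–(b): allowed.
(a)–(c): forbidden (parity, ΔL, ΔJ).
(a)–(d): forbidden (parity).
(b)–(c): allowed.
(b)–(d): allowed.
(c)–(d): forbidden (parity).
Allowed pairs: 3 of 6.

3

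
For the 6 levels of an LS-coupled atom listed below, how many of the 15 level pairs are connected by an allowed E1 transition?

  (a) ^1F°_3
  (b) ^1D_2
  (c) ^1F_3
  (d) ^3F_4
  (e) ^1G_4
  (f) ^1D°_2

5

(a)–(b): allowed.
(a)–(c): allowed.
(a)–(d): forbidden (ΔS).
(a)–(e): allowed.
(a)–(f): forbidden (parity).
(b)–(c): forbidden (parity).
(b)–(d): forbidden (parity, ΔS, ΔJ).
(b)–(e): forbidden (parity, ΔL, ΔJ).
(b)–(f): allowed.
(c)–(d): forbidden (parity, ΔS).
(c)–(e): forbidden (parity).
(c)–(f): allowed.
(d)–(e): forbidden (parity, ΔS).
(d)–(f): forbidden (ΔS, ΔJ).
(e)–(f): forbidden (ΔL, ΔJ).
Allowed pairs: 5 of 15.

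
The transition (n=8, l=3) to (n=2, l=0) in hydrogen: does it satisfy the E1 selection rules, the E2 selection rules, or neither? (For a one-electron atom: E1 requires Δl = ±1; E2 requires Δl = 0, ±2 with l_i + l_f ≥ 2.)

Δl = 0 − 3 = -3; l_i + l_f = 3.
E1 (Δl = ±1): not satisfied.
E2 (Δl = 0,±2, l_i+l_f ≥ 2): not satisfied.

neither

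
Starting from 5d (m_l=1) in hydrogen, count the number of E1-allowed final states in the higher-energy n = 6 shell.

E1 requires Δl = ±1, so l_f ∈ {1, 3}; with 0 ≤ l_f ≤ n_f−1 = 5, the allowed l_f values are {1, 3}.
For l_f = 1: m_f ∈ {m_i−1, m_i, m_i+1} ∩ [−1, 1] = {0, 1} → 2 states.
For l_f = 3: m_f ∈ {m_i−1, m_i, m_i+1} ∩ [−3, 3] = {0, 1, 2} → 3 states.
Total: 5.

5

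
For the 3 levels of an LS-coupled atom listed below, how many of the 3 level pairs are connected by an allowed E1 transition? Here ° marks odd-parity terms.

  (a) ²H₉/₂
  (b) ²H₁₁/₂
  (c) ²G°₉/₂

2

(a)–(b): forbidden (parity).
(a)–(c): allowed.
(b)–(c): allowed.
Allowed pairs: 2 of 3.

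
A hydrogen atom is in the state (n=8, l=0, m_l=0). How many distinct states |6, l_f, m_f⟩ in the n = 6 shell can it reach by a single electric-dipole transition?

E1 requires Δl = ±1, so l_f ∈ {-1, 1}; with 0 ≤ l_f ≤ n_f−1 = 5, the allowed l_f values are {1}.
For l_f = 1: m_f ∈ {m_i−1, m_i, m_i+1} ∩ [−1, 1] = {-1, 0, 1} → 3 states.
Total: 3.

3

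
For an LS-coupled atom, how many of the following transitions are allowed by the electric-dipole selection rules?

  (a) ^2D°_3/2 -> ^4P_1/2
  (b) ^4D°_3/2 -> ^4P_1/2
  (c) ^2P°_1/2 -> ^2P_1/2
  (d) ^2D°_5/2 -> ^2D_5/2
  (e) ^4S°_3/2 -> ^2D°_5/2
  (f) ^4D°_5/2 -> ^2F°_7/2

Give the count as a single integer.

3

(a) forbidden (ΔS fails)
(b) allowed
(c) allowed
(d) allowed
(e) forbidden (parity, ΔS, ΔL fail)
(f) forbidden (parity, ΔS fail)
Total allowed: 3 of 6.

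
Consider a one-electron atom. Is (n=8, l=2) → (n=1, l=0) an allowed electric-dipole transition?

forbidden

Initial l = 2, final l = 0, so Δl = -2. E1 requires Δl = ±1: violated.
The transition is electric-dipole forbidden.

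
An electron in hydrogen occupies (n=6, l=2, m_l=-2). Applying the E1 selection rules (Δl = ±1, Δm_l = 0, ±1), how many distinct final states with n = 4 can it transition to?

4

E1 requires Δl = ±1, so l_f ∈ {1, 3}; with 0 ≤ l_f ≤ n_f−1 = 3, the allowed l_f values are {1, 3}.
For l_f = 1: m_f ∈ {m_i−1, m_i, m_i+1} ∩ [−1, 1] = {-1} → 1 state.
For l_f = 3: m_f ∈ {m_i−1, m_i, m_i+1} ∩ [−3, 3] = {-3, -2, -1} → 3 states.
Total: 4.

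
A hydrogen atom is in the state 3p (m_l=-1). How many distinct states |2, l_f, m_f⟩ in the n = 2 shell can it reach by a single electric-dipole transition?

1

E1 requires Δl = ±1, so l_f ∈ {0, 2}; with 0 ≤ l_f ≤ n_f−1 = 1, the allowed l_f values are {0}.
For l_f = 0: m_f ∈ {m_i−1, m_i, m_i+1} ∩ [−0, 0] = {0} → 1 state.
Total: 1.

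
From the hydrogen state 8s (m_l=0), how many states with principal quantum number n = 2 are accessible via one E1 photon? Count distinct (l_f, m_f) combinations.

3

E1 requires Δl = ±1, so l_f ∈ {-1, 1}; with 0 ≤ l_f ≤ n_f−1 = 1, the allowed l_f values are {1}.
For l_f = 1: m_f ∈ {m_i−1, m_i, m_i+1} ∩ [−1, 1] = {-1, 0, 1} → 3 states.
Total: 3.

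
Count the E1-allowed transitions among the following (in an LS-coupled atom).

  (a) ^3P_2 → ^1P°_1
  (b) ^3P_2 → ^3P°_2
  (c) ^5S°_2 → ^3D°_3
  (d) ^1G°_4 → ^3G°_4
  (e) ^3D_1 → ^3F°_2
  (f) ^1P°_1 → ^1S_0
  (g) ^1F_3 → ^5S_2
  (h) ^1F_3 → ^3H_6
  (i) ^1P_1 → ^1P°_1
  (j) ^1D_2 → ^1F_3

(a) forbidden (ΔS fails)
(b) allowed
(c) forbidden (parity, ΔS, ΔL fail)
(d) forbidden (parity, ΔS fail)
(e) allowed
(f) allowed
(g) forbidden (parity, ΔS, ΔL fail)
(h) forbidden (parity, ΔS, ΔL, ΔJ fail)
(i) allowed
(j) forbidden (parity fails)
Total allowed: 4 of 10.

4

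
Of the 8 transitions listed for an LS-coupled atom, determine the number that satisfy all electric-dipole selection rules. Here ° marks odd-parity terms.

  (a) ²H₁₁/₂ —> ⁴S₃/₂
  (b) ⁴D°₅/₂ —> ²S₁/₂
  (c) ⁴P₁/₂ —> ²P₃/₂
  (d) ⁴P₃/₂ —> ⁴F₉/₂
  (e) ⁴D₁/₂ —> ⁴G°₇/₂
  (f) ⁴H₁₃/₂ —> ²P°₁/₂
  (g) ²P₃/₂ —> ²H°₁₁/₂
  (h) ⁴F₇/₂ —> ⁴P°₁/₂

(a) forbidden (parity, ΔS, ΔL, ΔJ fail)
(b) forbidden (ΔS, ΔL, ΔJ fail)
(c) forbidden (parity, ΔS fail)
(d) forbidden (parity, ΔL, ΔJ fail)
(e) forbidden (ΔL, ΔJ fail)
(f) forbidden (ΔS, ΔL, ΔJ fail)
(g) forbidden (ΔL, ΔJ fail)
(h) forbidden (ΔL, ΔJ fail)
Total allowed: 0 of 8.

0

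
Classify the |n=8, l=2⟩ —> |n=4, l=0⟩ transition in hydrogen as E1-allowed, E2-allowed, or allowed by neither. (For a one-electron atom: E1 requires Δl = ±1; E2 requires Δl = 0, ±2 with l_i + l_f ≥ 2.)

E2

Δl = 0 − 2 = -2; l_i + l_f = 2.
E1 (Δl = ±1): not satisfied.
E2 (Δl = 0,±2, l_i+l_f ≥ 2): satisfied.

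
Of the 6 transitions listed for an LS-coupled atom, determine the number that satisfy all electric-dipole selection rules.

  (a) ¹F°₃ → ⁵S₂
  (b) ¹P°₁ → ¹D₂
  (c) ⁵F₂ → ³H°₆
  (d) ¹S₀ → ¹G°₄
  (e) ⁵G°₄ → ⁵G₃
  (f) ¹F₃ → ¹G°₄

3

(a) forbidden (ΔS, ΔL fail)
(b) allowed
(c) forbidden (ΔS, ΔL, ΔJ fail)
(d) forbidden (ΔL, ΔJ fail)
(e) allowed
(f) allowed
Total allowed: 3 of 6.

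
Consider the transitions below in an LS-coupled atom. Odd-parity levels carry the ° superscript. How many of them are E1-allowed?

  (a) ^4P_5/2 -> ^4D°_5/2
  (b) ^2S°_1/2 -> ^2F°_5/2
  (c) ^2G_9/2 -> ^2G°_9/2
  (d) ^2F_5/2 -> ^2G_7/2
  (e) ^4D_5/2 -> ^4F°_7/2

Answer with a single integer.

3

(a) allowed
(b) forbidden (parity, ΔL, ΔJ fail)
(c) allowed
(d) forbidden (parity fails)
(e) allowed
Total allowed: 3 of 5.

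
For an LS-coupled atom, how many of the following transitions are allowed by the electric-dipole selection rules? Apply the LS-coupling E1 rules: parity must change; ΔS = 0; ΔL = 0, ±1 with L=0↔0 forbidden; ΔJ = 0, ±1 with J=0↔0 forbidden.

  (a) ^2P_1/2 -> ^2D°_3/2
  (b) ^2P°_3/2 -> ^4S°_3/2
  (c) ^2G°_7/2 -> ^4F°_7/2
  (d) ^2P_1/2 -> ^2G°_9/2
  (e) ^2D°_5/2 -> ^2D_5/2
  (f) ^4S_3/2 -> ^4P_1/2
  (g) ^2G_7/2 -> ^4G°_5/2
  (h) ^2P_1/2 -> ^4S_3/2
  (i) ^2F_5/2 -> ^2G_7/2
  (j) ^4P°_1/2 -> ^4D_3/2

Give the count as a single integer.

(a) allowed
(b) forbidden (parity, ΔS fail)
(c) forbidden (parity, ΔS fail)
(d) forbidden (ΔL, ΔJ fail)
(e) allowed
(f) forbidden (parity fails)
(g) forbidden (ΔS fails)
(h) forbidden (parity, ΔS fail)
(i) forbidden (parity fails)
(j) allowed
Total allowed: 3 of 10.

3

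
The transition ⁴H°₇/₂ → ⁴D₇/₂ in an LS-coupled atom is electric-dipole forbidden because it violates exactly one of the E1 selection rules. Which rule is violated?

ΔS = 0: S: 3/2 → 3/2 — ok.
Parity must change: odd → even — ok.
ΔL = 0, ±1 (not L=0↔0): L: 5 → 2, ΔL = -3 — fails.
ΔJ = 0, ±1 (not J=0↔0): J: 7/2 → 7/2, ΔJ = +0 — ok.

the ΔL = 0, ±1 rule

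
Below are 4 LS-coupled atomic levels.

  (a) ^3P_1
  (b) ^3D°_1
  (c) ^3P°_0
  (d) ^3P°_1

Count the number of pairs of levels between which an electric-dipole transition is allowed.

3

(a)–(b): allowed.
(a)–(c): allowed.
(a)–(d): allowed.
(b)–(c): forbidden (parity).
(b)–(d): forbidden (parity).
(c)–(d): forbidden (parity).
Allowed pairs: 3 of 6.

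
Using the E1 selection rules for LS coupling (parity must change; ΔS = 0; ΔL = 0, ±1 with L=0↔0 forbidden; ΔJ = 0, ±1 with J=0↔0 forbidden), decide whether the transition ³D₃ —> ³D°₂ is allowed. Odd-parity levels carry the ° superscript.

allowed

Reading off the term symbols: S 1→1, L 2→2, J 3→2, parity even→odd.
Parity must change: even → odd — ok.
ΔS = 0: S: 1 → 1 — ok.
ΔL = 0, ±1 (not L=0↔0): L: 2 → 2, ΔL = +0 — ok.
ΔJ = 0, ±1 (not J=0↔0): J: 3 → 2, ΔJ = -1 — ok.
All four E1 rules are satisfied.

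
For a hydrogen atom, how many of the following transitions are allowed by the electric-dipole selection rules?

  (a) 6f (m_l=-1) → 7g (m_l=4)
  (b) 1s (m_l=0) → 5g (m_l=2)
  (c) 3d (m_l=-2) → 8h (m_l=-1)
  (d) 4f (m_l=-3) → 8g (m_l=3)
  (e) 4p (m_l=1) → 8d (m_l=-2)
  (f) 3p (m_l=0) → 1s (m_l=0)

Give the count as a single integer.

1

(a) forbidden — Δm_l = +5 (E1 requires Δm_l = 0, ±1)
(b) forbidden — Δl = +4 (E1 requires Δl = ±1); Δm_l = +2 (E1 requires Δm_l = 0, ±1)
(c) forbidden — Δl = +3 (E1 requires Δl = ±1)
(d) forbidden — Δm_l = +6 (E1 requires Δm_l = 0, ±1)
(e) forbidden — Δm_l = -3 (E1 requires Δm_l = 0, ±1)
(f) allowed
Total allowed: 1 of 6.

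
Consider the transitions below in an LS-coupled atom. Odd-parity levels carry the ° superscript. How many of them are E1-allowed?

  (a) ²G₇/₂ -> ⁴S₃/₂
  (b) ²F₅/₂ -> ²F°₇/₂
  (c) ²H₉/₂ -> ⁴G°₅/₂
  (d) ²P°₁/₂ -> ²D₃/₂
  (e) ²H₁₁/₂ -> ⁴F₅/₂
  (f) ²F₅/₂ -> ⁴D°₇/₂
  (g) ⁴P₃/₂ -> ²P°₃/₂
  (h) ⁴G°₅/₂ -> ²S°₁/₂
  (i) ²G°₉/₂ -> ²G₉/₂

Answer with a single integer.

(a) forbidden (parity, ΔS, ΔL, ΔJ fail)
(b) allowed
(c) forbidden (ΔS, ΔJ fail)
(d) allowed
(e) forbidden (parity, ΔS, ΔL, ΔJ fail)
(f) forbidden (ΔS fails)
(g) forbidden (ΔS fails)
(h) forbidden (parity, ΔS, ΔL, ΔJ fail)
(i) allowed
Total allowed: 3 of 9.

3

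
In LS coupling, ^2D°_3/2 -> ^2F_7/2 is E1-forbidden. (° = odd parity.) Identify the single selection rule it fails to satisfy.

the ΔJ = 0, ±1 rule

Parity must change: odd → even — satisfied.
ΔS = 0: S: 1/2 → 1/2 — satisfied.
ΔL = 0, ±1 (not L=0↔0): L: 2 → 3, ΔL = +1 — satisfied.
ΔJ = 0, ±1 (not J=0↔0): J: 3/2 → 7/2, ΔJ = +2 — violated.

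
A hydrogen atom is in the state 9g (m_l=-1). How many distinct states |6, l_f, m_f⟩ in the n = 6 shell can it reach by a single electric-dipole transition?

E1 requires Δl = ±1, so l_f ∈ {3, 5}; with 0 ≤ l_f ≤ n_f−1 = 5, the allowed l_f values are {3, 5}.
For l_f = 3: m_f ∈ {m_i−1, m_i, m_i+1} ∩ [−3, 3] = {-2, -1, 0} → 3 states.
For l_f = 5: m_f ∈ {m_i−1, m_i, m_i+1} ∩ [−5, 5] = {-2, -1, 0} → 3 states.
Total: 6.

6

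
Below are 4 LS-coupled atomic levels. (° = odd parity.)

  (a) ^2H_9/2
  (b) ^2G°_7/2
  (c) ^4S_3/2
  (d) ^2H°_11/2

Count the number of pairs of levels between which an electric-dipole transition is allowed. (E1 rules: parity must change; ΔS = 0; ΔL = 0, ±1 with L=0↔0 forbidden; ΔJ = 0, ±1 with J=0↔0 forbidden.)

2

(a)–(b): allowed.
(a)–(c): forbidden (parity, ΔS, ΔL, ΔJ).
(a)–(d): allowed.
(b)–(c): forbidden (ΔS, ΔL, ΔJ).
(b)–(d): forbidden (parity, ΔJ).
(c)–(d): forbidden (ΔS, ΔL, ΔJ).
Allowed pairs: 2 of 6.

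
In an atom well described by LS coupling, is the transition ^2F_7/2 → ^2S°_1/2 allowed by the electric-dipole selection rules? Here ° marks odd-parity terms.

forbidden

Parity must change: even → odd — ok.
ΔS = 0: S: 1/2 → 1/2 — ok.
ΔL = 0, ±1 (not L=0↔0): L: 3 → 0, ΔL = -3 — fails.
ΔJ = 0, ±1 (not J=0↔0): J: 7/2 → 1/2, ΔJ = -3 — fails.
Rule(s) violated: ΔL, ΔJ.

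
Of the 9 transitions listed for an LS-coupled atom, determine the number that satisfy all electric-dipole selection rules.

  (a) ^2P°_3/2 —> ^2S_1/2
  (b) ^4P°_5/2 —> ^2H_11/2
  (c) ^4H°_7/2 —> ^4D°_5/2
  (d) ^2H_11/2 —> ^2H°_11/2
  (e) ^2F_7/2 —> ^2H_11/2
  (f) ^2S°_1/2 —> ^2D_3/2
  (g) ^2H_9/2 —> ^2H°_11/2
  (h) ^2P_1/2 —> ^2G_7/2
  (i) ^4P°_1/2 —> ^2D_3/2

3

(a) allowed
(b) forbidden (ΔS, ΔL, ΔJ fail)
(c) forbidden (parity, ΔL fail)
(d) allowed
(e) forbidden (parity, ΔL, ΔJ fail)
(f) forbidden (ΔL fails)
(g) allowed
(h) forbidden (parity, ΔL, ΔJ fail)
(i) forbidden (ΔS fails)
Total allowed: 3 of 9.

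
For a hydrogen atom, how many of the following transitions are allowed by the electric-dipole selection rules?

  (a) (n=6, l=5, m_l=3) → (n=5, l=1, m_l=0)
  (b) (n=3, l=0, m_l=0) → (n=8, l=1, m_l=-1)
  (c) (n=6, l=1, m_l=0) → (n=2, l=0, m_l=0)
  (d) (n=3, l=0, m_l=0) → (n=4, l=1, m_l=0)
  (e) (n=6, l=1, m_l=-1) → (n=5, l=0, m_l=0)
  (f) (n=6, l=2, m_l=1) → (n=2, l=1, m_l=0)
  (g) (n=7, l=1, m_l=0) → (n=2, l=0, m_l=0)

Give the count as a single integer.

6

(a) forbidden — Δl = -4 (E1 requires Δl = ±1); Δm_l = -3 (E1 requires Δm_l = 0, ±1)
(b) allowed
(c) allowed
(d) allowed
(e) allowed
(f) allowed
(g) allowed
Total allowed: 6 of 7.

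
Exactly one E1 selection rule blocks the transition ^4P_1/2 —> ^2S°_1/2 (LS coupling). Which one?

ΔL = 0, ±1 (not L=0↔0): L: 1 → 0, ΔL = -1 — ok.
Parity must change: even → odd — ok.
ΔJ = 0, ±1 (not J=0↔0): J: 1/2 → 1/2, ΔJ = +0 — ok.
ΔS = 0: S: 3/2 → 1/2 — fails.

the ΔS = 0 rule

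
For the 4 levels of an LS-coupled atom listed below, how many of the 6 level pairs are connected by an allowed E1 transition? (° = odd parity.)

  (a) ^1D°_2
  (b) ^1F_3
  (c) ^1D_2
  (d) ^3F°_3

(a)–(b): allowed.
(a)–(c): allowed.
(a)–(d): forbidden (parity, ΔS).
(b)–(c): forbidden (parity).
(b)–(d): forbidden (ΔS).
(c)–(d): forbidden (ΔS).
Allowed pairs: 2 of 6.

2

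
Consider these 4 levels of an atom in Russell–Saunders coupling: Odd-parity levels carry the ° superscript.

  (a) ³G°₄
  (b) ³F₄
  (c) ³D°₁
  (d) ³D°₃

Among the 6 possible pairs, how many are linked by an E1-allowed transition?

(a)–(b): allowed.
(a)–(c): forbidden (parity, ΔL, ΔJ).
(a)–(d): forbidden (parity, ΔL).
(b)–(c): forbidden (ΔJ).
(b)–(d): allowed.
(c)–(d): forbidden (parity, ΔJ).
Allowed pairs: 2 of 6.

2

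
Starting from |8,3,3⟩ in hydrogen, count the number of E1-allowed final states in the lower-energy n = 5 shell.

4

E1 requires Δl = ±1, so l_f ∈ {2, 4}; with 0 ≤ l_f ≤ n_f−1 = 4, the allowed l_f values are {2, 4}.
For l_f = 2: m_f ∈ {m_i−1, m_i, m_i+1} ∩ [−2, 2] = {2} → 1 state.
For l_f = 4: m_f ∈ {m_i−1, m_i, m_i+1} ∩ [−4, 4] = {2, 3, 4} → 3 states.
Total: 4.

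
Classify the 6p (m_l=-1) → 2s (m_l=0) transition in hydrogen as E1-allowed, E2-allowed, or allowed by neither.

Δl = 0 − 1 = -1; l_i + l_f = 1.
Δm_l = +1.
E1 (Δl = ±1, |Δm_l| ≤ 1): satisfied.
E2 (Δl = 0,±2, l_i+l_f ≥ 2, |Δm_l| ≤ 2): not satisfied.

E1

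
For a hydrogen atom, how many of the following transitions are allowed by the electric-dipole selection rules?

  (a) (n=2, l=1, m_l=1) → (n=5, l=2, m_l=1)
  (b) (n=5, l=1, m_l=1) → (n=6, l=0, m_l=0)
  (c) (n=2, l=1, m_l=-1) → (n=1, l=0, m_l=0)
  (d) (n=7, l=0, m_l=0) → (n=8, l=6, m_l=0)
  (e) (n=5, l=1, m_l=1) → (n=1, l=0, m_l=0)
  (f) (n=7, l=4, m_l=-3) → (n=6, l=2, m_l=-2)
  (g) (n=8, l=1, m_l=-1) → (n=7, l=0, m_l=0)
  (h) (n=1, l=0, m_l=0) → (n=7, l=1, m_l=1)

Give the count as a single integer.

(a) allowed
(b) allowed
(c) allowed
(d) forbidden — Δl = +6 (E1 requires Δl = ±1)
(e) allowed
(f) forbidden — Δl = -2 (E1 requires Δl = ±1)
(g) allowed
(h) allowed
Total allowed: 6 of 8.

6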